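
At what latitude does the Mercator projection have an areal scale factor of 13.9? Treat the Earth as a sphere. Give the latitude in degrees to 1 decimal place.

Mercator areal scale is sec²φ.
sec²φ = 13.9  ⇒  cos²φ = 0.07194  ⇒  cos φ = 0.2682.
φ = arccos(0.2682) ≈ 74.4°.

74.4°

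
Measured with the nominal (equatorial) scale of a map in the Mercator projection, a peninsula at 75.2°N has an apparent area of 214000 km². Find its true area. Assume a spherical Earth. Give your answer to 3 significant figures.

14000 km²

For Mercator, h = k = sec φ (a conformal cylindrical projection has a single point scale, 1/cos φ).
Areal scale = k² = sec²φ = 1/cos²(75.2°) = 1/0.2554² = 15.33.
True area = apparent / (areal scale) = 214000 / 15.33 ≈ 14000 km².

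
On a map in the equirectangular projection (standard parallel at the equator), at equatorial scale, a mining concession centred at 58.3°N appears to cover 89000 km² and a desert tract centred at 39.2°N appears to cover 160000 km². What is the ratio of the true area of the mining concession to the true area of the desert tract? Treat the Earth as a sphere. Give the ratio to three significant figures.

0.377

Plate carrée has h = 1 and k = sec φ, giving areal scale sec φ; true area = (apparent area) · cos φ.
True area of mining concession: 89000 × cos(58.3°) = 89000 × 0.5255 = 46770 km².
True area of desert tract: 160000 × cos(39.2°) = 160000 × 0.7749 = 124000 km².
Ratio = 46770 / 124000 ≈ 0.377.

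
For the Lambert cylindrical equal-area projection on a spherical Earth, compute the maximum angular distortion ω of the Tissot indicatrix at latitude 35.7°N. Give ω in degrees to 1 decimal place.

23.7°

The Lambert cylindrical equal-area projection is the cylindrical equal-area projection with its standard parallel at the equator (φ₀ = 0). For cylindrical equal-area with standard parallel φ₀, h = cos φ / cos φ₀ and k = cos φ₀ / cos φ, so h·k = 1.
At 35.7°: h = 0.8121, k = 1.231; principal scales a = 1.231, b = 0.8121.
sin(ω/2) = (a − b)/(a + b) = 0.4193/2.043 = 0.2052, so ω = 2 arcsin(0.2052) ≈ 23.7°.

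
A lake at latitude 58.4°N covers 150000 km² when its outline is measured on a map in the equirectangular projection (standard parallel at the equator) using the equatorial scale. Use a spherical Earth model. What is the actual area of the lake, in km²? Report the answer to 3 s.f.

For the equirectangular projection with φ₀ = 0 (plate carrée), h = 1 along meridians and k = sec φ along parallels.
Areal scale = h·k = 1 × sec φ; at 58.4°, h = 1.000, k = 1.908, so h·k = 1.908.
True area = apparent / (areal scale) = 150000 / 1.908 ≈ 78600 km².

78600 km²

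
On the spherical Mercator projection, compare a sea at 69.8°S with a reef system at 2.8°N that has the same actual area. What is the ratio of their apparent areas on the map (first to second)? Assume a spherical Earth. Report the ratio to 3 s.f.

Mercator areal scale is sec²φ.
At 69.8°: sec²(69.8°) = 1/0.3453² = 8.387.
At 2.8°: sec²(2.8°) = 1/0.9988² = 1.002.
Ratio = 8.387/1.002 = cos²(2.8°)/cos²(69.8°) ≈ 8.37.

8.37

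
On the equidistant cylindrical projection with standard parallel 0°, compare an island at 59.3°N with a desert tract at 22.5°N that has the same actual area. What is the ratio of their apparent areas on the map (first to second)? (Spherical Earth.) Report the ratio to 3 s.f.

1.81

Plate carrée maps x = Rλ, y = Rφ. The meridian scale is h = 1 and the parallel scale is k = 1/cos φ = sec φ.
Areal scale at 59.3°: h·k = 1.000 × 1.959 = 1.959.
Areal scale at 22.5°: h·k = 1.000 × 1.082 = 1.082.
Ratio = 1.959/1.082 ≈ 1.81.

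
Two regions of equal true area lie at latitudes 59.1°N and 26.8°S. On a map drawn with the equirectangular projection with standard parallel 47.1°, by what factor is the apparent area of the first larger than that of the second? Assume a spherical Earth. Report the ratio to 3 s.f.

1.74

The equidistant cylindrical projection with φ₀ = 47.1° has h = 1 (meridians true) and k = cos φ₀ / cos φ along parallels.
Areal scale at 59.1°: h·k = 1.000 × 1.326 = 1.326.
Areal scale at 26.8°: h·k = 1.000 × 0.7626 = 0.7626.
Ratio = 1.326/0.7626 ≈ 1.74.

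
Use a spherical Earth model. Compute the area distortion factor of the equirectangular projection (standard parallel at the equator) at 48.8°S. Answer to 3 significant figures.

Plate carrée maps x = Rλ, y = Rφ. The meridian scale is h = 1 and the parallel scale is k = 1/cos φ = sec φ.
Areal scale = h·k = 1 × sec φ; at 48.8°, h = 1.000, k = 1.518, so h·k = 1.518.

1.52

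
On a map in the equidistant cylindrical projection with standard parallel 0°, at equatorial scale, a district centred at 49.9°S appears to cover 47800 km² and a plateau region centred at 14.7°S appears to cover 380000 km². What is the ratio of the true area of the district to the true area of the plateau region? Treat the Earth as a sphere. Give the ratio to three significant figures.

Plate carrée has h = 1 and k = sec φ, giving areal scale sec φ; true area = (apparent area) · cos φ.
True area of district: 47800 × cos(49.9°) = 47800 × 0.6441 = 30790 km².
True area of plateau region: 380000 × cos(14.7°) = 380000 × 0.9673 = 367600 km².
Ratio = 30790 / 367600 ≈ 0.0838.

0.0838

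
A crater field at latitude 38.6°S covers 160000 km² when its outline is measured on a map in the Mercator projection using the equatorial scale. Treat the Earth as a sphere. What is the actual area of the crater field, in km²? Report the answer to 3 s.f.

Mercator is conformal, so the point scale is isotropic: h = k = sec φ = 1/cos φ.
Areal scale = k² = sec²φ = 1/cos²(38.6°) = 1/0.7815² = 1.637.
True area = apparent / (areal scale) = 160000 / 1.637 ≈ 97700 km².

97700 km²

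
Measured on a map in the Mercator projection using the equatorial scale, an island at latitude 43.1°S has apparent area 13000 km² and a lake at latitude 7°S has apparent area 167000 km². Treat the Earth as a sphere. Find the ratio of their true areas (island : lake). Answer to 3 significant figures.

0.0421

Since Mercator area scale is 1/cos²φ, the true area equals the apparent area multiplied by cos²φ.
True area of island: 13000 × cos²(43.1°) = 13000 × 0.5331 = 6931 km².
True area of lake: 167000 × cos²(7°) = 167000 × 0.9851 = 164500 km².
Ratio = 6931 / 164500 ≈ 0.0421.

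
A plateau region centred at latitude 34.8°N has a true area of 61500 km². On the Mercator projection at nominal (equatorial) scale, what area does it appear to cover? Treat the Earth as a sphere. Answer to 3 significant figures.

For Mercator, h = k = sec φ (a conformal cylindrical projection has a single point scale, 1/cos φ).
Areal scale = k² = sec²φ = 1/cos²(34.8°) = 1/0.8211² = 1.483.
Apparent area = 61500 × 1.483 ≈ 91200 km².

91200 km²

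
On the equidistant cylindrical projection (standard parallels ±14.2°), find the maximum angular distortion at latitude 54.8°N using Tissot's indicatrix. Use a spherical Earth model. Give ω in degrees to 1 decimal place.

29.5°

The equidistant cylindrical projection with φ₀ = 14.2° has h = 1 (meridians true) and k = cos φ₀ / cos φ along parallels.
At 54.8°: h = 1.000, k = 1.682; principal scales a = 1.682, b = 1.000.
sin(ω/2) = (a − b)/(a + b) = 0.6818/2.682 = 0.2542, so ω = 2 arcsin(0.2542) ≈ 29.5°.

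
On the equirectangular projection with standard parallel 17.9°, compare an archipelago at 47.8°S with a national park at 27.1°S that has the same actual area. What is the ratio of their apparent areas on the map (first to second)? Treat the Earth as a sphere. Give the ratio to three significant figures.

In the equirectangular projection with standard parallel φ₀ = 17.9° (x = Rλ cos φ₀, y = Rφ), meridians are true-scale (h = 1) and the parallel scale is k = cos φ₀ / cos φ.
Areal scale at 47.8°: h·k = 1.000 × 1.417 = 1.417.
Areal scale at 27.1°: h·k = 1.000 × 1.069 = 1.069.
Ratio = 1.417/1.069 ≈ 1.33.

1.33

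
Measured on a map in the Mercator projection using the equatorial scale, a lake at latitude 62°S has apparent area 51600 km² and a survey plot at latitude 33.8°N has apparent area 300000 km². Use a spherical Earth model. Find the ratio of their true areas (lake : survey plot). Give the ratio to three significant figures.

Mercator's areal exaggeration is sec²φ; hence true area = (apparent area) · cos²φ.
True area of lake: 51600 × cos²(62°) = 51600 × 0.2204 = 11370 km².
True area of survey plot: 300000 × cos²(33.8°) = 300000 × 0.6905 = 207200 km².
Ratio = 11370 / 207200 ≈ 0.0549.

0.0549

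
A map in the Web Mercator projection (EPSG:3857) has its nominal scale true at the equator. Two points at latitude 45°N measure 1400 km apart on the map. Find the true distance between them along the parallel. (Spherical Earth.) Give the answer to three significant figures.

990 km

For Mercator, h = k = sec φ (a conformal cylindrical projection has a single point scale, 1/cos φ).
Along the parallel at 45°, map distances are exaggerated by k = sec 45° = 1.414.
True distance = 1400 / 1.414 = 1400 × cos 45° ≈ 990 km.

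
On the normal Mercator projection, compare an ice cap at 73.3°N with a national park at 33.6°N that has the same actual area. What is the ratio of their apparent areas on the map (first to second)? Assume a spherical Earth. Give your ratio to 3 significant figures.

8.40

On Mercator, area is exaggerated by sec²φ = 1/cos²φ.
At 73.3°: sec²(73.3°) = 1/0.2874² = 12.11.
At 33.6°: sec²(33.6°) = 1/0.8329² = 1.441.
Ratio = 12.11/1.441 = cos²(33.6°)/cos²(73.3°) ≈ 8.40.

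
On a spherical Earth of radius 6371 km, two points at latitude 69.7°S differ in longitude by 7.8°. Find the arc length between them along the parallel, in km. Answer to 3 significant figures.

Arc length along a parallel = R cos φ · Δλ (with Δλ in radians).
= 6371 × cos 69.7° × (7.8° × π/180) = 6371 × 0.3469 × 0.1361 ≈ 301 km.

301 km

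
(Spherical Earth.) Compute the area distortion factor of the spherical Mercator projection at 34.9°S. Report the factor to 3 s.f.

1.49

Mercator is conformal, so the point scale is isotropic: h = k = sec φ = 1/cos φ.
Areal scale = k² = sec²φ = 1/cos²(34.9°) = 1/0.8202² = 1.487.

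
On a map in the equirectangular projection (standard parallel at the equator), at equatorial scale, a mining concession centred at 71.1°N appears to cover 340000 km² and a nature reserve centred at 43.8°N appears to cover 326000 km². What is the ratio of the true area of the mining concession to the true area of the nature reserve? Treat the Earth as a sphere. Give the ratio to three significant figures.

Plate carrée has h = 1 and k = sec φ, giving areal scale sec φ; true area = (apparent area) · cos φ.
True area of mining concession: 340000 × cos(71.1°) = 340000 × 0.3239 = 110100 km².
True area of nature reserve: 326000 × cos(43.8°) = 326000 × 0.7218 = 235300 km².
Ratio = 110100 / 235300 ≈ 0.468.

0.468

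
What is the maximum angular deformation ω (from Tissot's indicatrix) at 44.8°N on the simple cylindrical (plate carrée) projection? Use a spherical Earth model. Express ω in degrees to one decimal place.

Plate carrée maps x = Rλ, y = Rφ. The meridian scale is h = 1 and the parallel scale is k = 1/cos φ = sec φ.
At 44.8°: h = 1.000, k = 1.409; principal scales a = 1.409, b = 1.000.
sin(ω/2) = (a − b)/(a + b) = 0.4093/2.409 = 0.1699, so ω = 2 arcsin(0.1699) ≈ 19.6°.

19.6°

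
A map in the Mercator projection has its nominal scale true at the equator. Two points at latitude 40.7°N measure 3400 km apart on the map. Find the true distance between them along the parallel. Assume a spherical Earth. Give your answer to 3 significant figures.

The Mercator projection is conformal; its linear scale factor is the same in every direction and equals sec φ = 1/cos φ.
Along the parallel at 40.7°, map distances are exaggerated by k = sec 40.7° = 1.319.
True distance = 3400 / 1.319 = 3400 × cos 40.7° ≈ 2580 km.

2580 km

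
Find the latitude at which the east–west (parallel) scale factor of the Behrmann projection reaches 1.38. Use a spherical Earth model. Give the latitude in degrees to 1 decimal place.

51.1°

Behrmann is a cylindrical equal-area projection with standard parallels at ±30°. Cylindrical equal-area (φ₀ = 30°): h = cos φ / cos 30° along meridians, k = cos 30° / cos φ along parallels; h·k = 1.
k = cos φ₀ / cos φ = 1.38  ⇒  cos φ = cos 30° / 1.38 = 0.6276.
φ = arccos(0.6276) ≈ 51.1°.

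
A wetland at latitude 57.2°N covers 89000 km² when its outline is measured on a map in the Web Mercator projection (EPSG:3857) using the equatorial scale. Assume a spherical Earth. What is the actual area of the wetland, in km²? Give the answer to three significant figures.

26100 km²

The Mercator projection is conformal; its linear scale factor is the same in every direction and equals sec φ = 1/cos φ.
Areal scale = k² = sec²φ = 1/cos²(57.2°) = 1/0.5417² = 3.408.
True area = apparent / (areal scale) = 89000 / 3.408 ≈ 26100 km².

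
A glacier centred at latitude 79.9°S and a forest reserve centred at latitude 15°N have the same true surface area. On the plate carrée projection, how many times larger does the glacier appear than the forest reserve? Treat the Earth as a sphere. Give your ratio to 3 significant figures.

5.51

In the plate carrée (x = Rλ, y = Rφ), meridians are true-scale (h = 1) and parallels are stretched by k = sec φ.
Areal scale at 79.9°: h·k = 1.000 × 5.702 = 5.702.
Areal scale at 15°: h·k = 1.000 × 1.035 = 1.035.
Ratio = 5.702/1.035 ≈ 5.51.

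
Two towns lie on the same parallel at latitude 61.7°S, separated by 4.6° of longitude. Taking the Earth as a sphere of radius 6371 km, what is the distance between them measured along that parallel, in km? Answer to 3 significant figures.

Arc length along a parallel = R cos φ · Δλ (with Δλ in radians).
= 6371 × cos 61.7° × (4.6° × π/180) = 6371 × 0.4741 × 0.08029 ≈ 242 km.

242 km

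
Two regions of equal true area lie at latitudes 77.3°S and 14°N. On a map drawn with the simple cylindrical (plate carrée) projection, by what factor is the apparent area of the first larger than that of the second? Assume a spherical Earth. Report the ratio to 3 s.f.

For the equirectangular projection with φ₀ = 0 (plate carrée), h = 1 along meridians and k = sec φ along parallels.
Areal scale at 77.3°: h·k = 1.000 × 4.549 = 4.549.
Areal scale at 14°: h·k = 1.000 × 1.031 = 1.031.
Ratio = 4.549/1.031 ≈ 4.41.

4.41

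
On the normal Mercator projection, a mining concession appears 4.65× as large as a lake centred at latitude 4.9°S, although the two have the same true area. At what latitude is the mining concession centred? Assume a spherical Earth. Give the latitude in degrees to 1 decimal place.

On Mercator, (apparent₁)/(apparent₂) = sec²φ₁ / sec²φ₂ when true areas are equal.
cos²φ₂ / cos²φ₁ = 4.65  ⇒  cos φ₁ = cos 4.9° / √4.65 = 0.9963/2.156 = 0.4620.
φ₁ = arccos(0.4620) ≈ 62.5°.

62.5°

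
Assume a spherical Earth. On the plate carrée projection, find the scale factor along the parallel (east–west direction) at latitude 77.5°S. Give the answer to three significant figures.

Plate carrée maps x = Rλ, y = Rφ. The meridian scale is h = 1 and the parallel scale is k = 1/cos φ = sec φ.
k = 1/cos 77.5° = 1/0.2164 = 4.620.

4.62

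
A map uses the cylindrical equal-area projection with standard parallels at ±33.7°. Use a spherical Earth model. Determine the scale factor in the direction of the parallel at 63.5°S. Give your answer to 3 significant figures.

1.86

For cylindrical equal-area with standard parallel φ₀, h = cos φ / cos φ₀ and k = cos φ₀ / cos φ, so h·k = 1.
k = cos 33.7° / cos 63.5° = 0.8320/0.4462 = 1.865.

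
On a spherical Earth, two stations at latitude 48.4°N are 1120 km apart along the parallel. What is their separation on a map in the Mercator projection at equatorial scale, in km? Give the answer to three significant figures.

1690 km

The Mercator projection is conformal; its linear scale factor is the same in every direction and equals sec φ = 1/cos φ.
Along the parallel, k = sec 48.4° = 1/0.6639 = 1.506.
Map distance = 1120 × 1.506 ≈ 1690 km.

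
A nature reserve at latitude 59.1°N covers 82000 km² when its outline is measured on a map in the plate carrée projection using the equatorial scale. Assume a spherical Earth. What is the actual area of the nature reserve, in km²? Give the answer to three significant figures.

42100 km²

In the plate carrée (x = Rλ, y = Rφ), meridians are true-scale (h = 1) and parallels are stretched by k = sec φ.
Areal scale = h·k = 1 × sec φ; at 59.1°, h = 1.000, k = 1.947, so h·k = 1.947.
True area = apparent / (areal scale) = 82000 / 1.947 ≈ 42100 km².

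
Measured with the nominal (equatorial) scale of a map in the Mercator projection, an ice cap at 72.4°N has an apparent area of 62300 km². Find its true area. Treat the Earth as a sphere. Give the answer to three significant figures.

5700 km²

Mercator is conformal, so the point scale is isotropic: h = k = sec φ = 1/cos φ.
Areal scale = k² = sec²φ = 1/cos²(72.4°) = 1/0.3024² = 10.94.
True area = apparent / (areal scale) = 62300 / 10.94 ≈ 5700 km².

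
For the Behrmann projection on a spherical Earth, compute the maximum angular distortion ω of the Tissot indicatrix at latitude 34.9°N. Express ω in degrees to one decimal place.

6.2°

The Behrmann projection is cylindrical equal-area with φ₀ = 30°. Cylindrical equal-area (φ₀ = 30°): h = cos φ / cos 30° along meridians, k = cos 30° / cos φ along parallels; h·k = 1.
At 34.9°: h = 0.9470, k = 1.056; principal scales a = 1.056, b = 0.9470.
sin(ω/2) = (a − b)/(a + b) = 0.1089/2.003 = 0.05437, so ω = 2 arcsin(0.05437) ≈ 6.2°.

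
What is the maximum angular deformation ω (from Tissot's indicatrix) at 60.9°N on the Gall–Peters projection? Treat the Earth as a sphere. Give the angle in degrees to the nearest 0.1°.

The Gall–Peters projection is cylindrical equal-area with φ₀ = 45°. A cylindrical equal-area projection with standard parallel φ₀ has meridian scale h = cos φ / cos φ₀ and parallel scale k = cos φ₀ / cos φ (so areas are preserved, h·k = 1).
At 60.9°: h = 0.6878, k = 1.454; principal scales a = 1.454, b = 0.6878.
sin(ω/2) = (a − b)/(a + b) = 0.7662/2.142 = 0.3577, so ω = 2 arcsin(0.3577) ≈ 41.9°.

41.9°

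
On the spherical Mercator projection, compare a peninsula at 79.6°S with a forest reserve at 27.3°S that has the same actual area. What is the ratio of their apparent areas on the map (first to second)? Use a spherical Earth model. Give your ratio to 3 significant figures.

Mercator areal scale is sec²φ.
At 79.6°: sec²(79.6°) = 1/0.1805² = 30.69.
At 27.3°: sec²(27.3°) = 1/0.8886² = 1.266.
Ratio = 30.69/1.266 = cos²(27.3°)/cos²(79.6°) ≈ 24.2.

24.2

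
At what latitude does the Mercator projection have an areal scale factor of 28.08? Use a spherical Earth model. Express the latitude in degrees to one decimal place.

79.1°

Mercator areal scale is sec²φ.
sec²φ = 28.08  ⇒  cos²φ = 0.03561  ⇒  cos φ = 0.1887.
φ = arccos(0.1887) ≈ 79.1°.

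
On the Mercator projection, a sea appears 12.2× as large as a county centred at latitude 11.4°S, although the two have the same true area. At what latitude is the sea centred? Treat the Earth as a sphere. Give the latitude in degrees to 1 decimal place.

73.7°

Mercator areal scale is sec²φ, so apparent-area ratio = sec²φ₁ / sec²φ₂ = cos²φ₂ / cos²φ₁.
cos²φ₂ / cos²φ₁ = 12.2  ⇒  cos φ₁ = cos 11.4° / √12.2 = 0.9803/3.493 = 0.2807.
φ₁ = arccos(0.2807) ≈ 73.7°.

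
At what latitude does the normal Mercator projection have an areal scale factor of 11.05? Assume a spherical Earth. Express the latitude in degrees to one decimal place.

72.5°

Mercator areal scale is sec²φ.
sec²φ = 11.05  ⇒  cos²φ = 0.09050  ⇒  cos φ = 0.3008.
φ = arccos(0.3008) ≈ 72.5°.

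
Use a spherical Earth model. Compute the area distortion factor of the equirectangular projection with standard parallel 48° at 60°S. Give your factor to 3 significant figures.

The equidistant cylindrical projection with φ₀ = 48° has h = 1 (meridians true) and k = cos φ₀ / cos φ along parallels.
Areal scale = h·k = 1 × cos φ₀ / cos φ; at 60°, h = 1.000, k = 1.338, so h·k = 1.338.

1.34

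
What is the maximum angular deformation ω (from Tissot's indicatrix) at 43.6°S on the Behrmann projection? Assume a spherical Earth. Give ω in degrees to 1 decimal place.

The Behrmann projection is cylindrical equal-area with φ₀ = 30°. A cylindrical equal-area projection with standard parallel φ₀ has meridian scale h = cos φ / cos φ₀ and parallel scale k = cos φ₀ / cos φ (so areas are preserved, h·k = 1).
At 43.6°: h = 0.8362, k = 1.196; principal scales a = 1.196, b = 0.8362.
sin(ω/2) = (a − b)/(a + b) = 0.3597/2.032 = 0.1770, so ω = 2 arcsin(0.1770) ≈ 20.4°.

20.4°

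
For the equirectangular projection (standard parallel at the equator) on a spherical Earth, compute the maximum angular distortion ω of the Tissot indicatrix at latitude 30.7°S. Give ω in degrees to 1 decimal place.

In the plate carrée (x = Rλ, y = Rφ), meridians are true-scale (h = 1) and parallels are stretched by k = sec φ.
At 30.7°: h = 1.000, k = 1.163; principal scales a = 1.163, b = 1.000.
sin(ω/2) = (a − b)/(a + b) = 0.1630/2.163 = 0.07535, so ω = 2 arcsin(0.07535) ≈ 8.6°.

8.6°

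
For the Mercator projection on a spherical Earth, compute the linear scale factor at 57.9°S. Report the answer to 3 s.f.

For Mercator, h = k = sec φ (a conformal cylindrical projection has a single point scale, 1/cos φ).
k = 1/cos 57.9° = 1/0.5314 = 1.882.

1.88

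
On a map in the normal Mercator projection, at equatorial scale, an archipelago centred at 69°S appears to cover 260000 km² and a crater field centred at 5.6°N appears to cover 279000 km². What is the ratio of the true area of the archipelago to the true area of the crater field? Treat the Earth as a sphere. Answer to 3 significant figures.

0.121

Since Mercator area scale is 1/cos²φ, the true area equals the apparent area multiplied by cos²φ.
True area of archipelago: 260000 × cos²(69°) = 260000 × 0.1284 = 33390 km².
True area of crater field: 279000 × cos²(5.6°) = 279000 × 0.9905 = 276300 km².
Ratio = 33390 / 276300 ≈ 0.121.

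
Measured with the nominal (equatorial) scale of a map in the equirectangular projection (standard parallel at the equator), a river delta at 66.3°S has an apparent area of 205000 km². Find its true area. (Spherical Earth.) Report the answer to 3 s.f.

Plate carrée maps x = Rλ, y = Rφ. The meridian scale is h = 1 and the parallel scale is k = 1/cos φ = sec φ.
Areal scale = h·k = 1 × sec φ; at 66.3°, h = 1.000, k = 2.488, so h·k = 2.488.
True area = apparent / (areal scale) = 205000 / 2.488 ≈ 82400 km².

82400 km²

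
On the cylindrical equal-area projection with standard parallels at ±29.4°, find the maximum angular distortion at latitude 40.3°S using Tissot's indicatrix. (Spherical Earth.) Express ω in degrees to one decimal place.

For cylindrical equal-area with standard parallel φ₀, h = cos φ / cos φ₀ and k = cos φ₀ / cos φ, so h·k = 1.
At 40.3°: h = 0.8754, k = 1.142; principal scales a = 1.142, b = 0.8754.
sin(ω/2) = (a − b)/(a + b) = 0.2669/2.018 = 0.1323, so ω = 2 arcsin(0.1323) ≈ 15.2°.

15.2°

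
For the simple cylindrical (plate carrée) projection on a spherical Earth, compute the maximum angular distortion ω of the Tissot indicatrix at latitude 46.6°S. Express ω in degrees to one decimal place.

21.4°

Plate carrée maps x = Rλ, y = Rφ. The meridian scale is h = 1 and the parallel scale is k = 1/cos φ = sec φ.
At 46.6°: h = 1.000, k = 1.455; principal scales a = 1.455, b = 1.000.
sin(ω/2) = (a − b)/(a + b) = 0.4554/2.455 = 0.1855, so ω = 2 arcsin(0.1855) ≈ 21.4°.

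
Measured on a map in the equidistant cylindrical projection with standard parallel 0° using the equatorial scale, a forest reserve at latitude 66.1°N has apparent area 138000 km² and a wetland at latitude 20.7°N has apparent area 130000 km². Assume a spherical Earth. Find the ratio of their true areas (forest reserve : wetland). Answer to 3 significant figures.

Plate carrée has h = 1 and k = sec φ, giving areal scale sec φ; true area = (apparent area) · cos φ.
True area of forest reserve: 138000 × cos(66.1°) = 138000 × 0.4051 = 55910 km².
True area of wetland: 130000 × cos(20.7°) = 130000 × 0.9354 = 121600 km².
Ratio = 55910 / 121600 ≈ 0.460.

0.460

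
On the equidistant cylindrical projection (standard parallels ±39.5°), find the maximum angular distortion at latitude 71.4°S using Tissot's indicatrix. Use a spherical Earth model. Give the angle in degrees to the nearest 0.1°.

49.0°

In the equirectangular projection with standard parallel φ₀ = 39.5° (x = Rλ cos φ₀, y = Rφ), meridians are true-scale (h = 1) and the parallel scale is k = cos φ₀ / cos φ.
At 71.4°: h = 1.000, k = 2.419; principal scales a = 2.419, b = 1.000.
sin(ω/2) = (a − b)/(a + b) = 1.419/3.419 = 0.4151, so ω = 2 arcsin(0.4151) ≈ 49.0°.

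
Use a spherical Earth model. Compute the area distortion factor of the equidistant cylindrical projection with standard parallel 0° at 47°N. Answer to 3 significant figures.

1.47

In the plate carrée (x = Rλ, y = Rφ), meridians are true-scale (h = 1) and parallels are stretched by k = sec φ.
Areal scale = h·k = 1 × sec φ; at 47°, h = 1.000, k = 1.466, so h·k = 1.466.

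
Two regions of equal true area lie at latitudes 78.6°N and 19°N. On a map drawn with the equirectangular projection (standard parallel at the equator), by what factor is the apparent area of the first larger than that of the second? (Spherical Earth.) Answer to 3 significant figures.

Plate carrée maps x = Rλ, y = Rφ. The meridian scale is h = 1 and the parallel scale is k = 1/cos φ = sec φ.
Areal scale at 78.6°: h·k = 1.000 × 5.059 = 5.059.
Areal scale at 19°: h·k = 1.000 × 1.058 = 1.058.
Ratio = 5.059/1.058 ≈ 4.78.

4.78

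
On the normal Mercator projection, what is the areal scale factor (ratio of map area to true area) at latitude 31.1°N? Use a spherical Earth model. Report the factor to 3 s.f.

1.36

Mercator is conformal, so the point scale is isotropic: h = k = sec φ = 1/cos φ.
Areal scale = k² = sec²φ = 1/cos²(31.1°) = 1/0.8563² = 1.364.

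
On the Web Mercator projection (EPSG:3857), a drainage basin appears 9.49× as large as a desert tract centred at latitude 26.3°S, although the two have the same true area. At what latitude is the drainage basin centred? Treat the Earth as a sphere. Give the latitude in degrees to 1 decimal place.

73.1°

Mercator areal scale is sec²φ, so apparent-area ratio = sec²φ₁ / sec²φ₂ = cos²φ₂ / cos²φ₁.
cos²φ₂ / cos²φ₁ = 9.49  ⇒  cos φ₁ = cos 26.3° / √9.49 = 0.8965/3.081 = 0.2910.
φ₁ = arccos(0.2910) ≈ 73.1°.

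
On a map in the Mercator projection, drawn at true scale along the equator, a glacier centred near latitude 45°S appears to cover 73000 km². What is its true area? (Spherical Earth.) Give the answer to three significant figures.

36500 km²

For Mercator, h = k = sec φ (a conformal cylindrical projection has a single point scale, 1/cos φ).
Areal scale = k² = sec²φ = 1/cos²(45°) = 1/0.7071² = 2.000.
True area = apparent / (areal scale) = 73000 / 2.000 ≈ 36500 km².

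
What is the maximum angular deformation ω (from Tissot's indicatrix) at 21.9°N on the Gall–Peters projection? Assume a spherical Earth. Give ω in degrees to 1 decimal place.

Gall–Peters is a cylindrical equal-area projection with standard parallels at ±45°. A cylindrical equal-area projection with standard parallel φ₀ has meridian scale h = cos φ / cos φ₀ and parallel scale k = cos φ₀ / cos φ (so areas are preserved, h·k = 1).
At 21.9°: h = 1.312, k = 0.7621; principal scales a = 1.312, b = 0.7621.
sin(ω/2) = (a − b)/(a + b) = 0.5501/2.074 = 0.2652, so ω = 2 arcsin(0.2652) ≈ 30.8°.

30.8°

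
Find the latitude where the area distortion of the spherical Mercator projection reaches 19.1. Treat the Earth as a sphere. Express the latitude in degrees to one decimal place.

76.8°

Mercator areal scale is sec²φ.
sec²φ = 19.1  ⇒  cos²φ = 0.05236  ⇒  cos φ = 0.2288.
φ = arccos(0.2288) ≈ 76.8°.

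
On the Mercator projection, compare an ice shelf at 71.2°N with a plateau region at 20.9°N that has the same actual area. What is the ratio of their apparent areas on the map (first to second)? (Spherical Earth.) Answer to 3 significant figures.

8.40

On Mercator, area is exaggerated by sec²φ = 1/cos²φ.
At 71.2°: sec²(71.2°) = 1/0.3223² = 9.629.
At 20.9°: sec²(20.9°) = 1/0.9342² = 1.146.
Ratio = 9.629/1.146 = cos²(20.9°)/cos²(71.2°) ≈ 8.40.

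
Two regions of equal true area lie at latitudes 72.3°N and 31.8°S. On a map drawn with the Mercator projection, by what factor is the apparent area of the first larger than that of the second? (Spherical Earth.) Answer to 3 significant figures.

7.81

Mercator is conformal with k = sec φ, so areal scale = k² = sec²φ.
At 72.3°: sec²(72.3°) = 1/0.3040² = 10.82.
At 31.8°: sec²(31.8°) = 1/0.8499² = 1.384.
Ratio = 10.82/1.384 = cos²(31.8°)/cos²(72.3°) ≈ 7.81.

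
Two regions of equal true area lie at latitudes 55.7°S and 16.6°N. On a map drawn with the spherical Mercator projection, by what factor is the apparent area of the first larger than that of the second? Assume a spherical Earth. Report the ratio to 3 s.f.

2.89

Mercator is conformal with k = sec φ, so areal scale = k² = sec²φ.
At 55.7°: sec²(55.7°) = 1/0.5635² = 3.149.
At 16.6°: sec²(16.6°) = 1/0.9583² = 1.089.
Ratio = 3.149/1.089 = cos²(16.6°)/cos²(55.7°) ≈ 2.89.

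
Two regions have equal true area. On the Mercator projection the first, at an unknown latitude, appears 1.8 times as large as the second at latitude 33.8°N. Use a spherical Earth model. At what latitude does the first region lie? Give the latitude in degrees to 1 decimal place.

51.7°

For equal true areas on Mercator, apparent areas scale as sec²φ, so the ratio is cos²φ₂ / cos²φ₁.
cos²φ₂ / cos²φ₁ = 1.8  ⇒  cos φ₁ = cos 33.8° / √1.8 = 0.8310/1.342 = 0.6194.
φ₁ = arccos(0.6194) ≈ 51.7°.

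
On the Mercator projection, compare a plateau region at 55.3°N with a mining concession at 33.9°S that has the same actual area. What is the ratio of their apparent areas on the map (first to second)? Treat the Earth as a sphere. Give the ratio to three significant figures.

2.13

On Mercator, area is exaggerated by sec²φ = 1/cos²φ.
At 55.3°: sec²(55.3°) = 1/0.5693² = 3.086.
At 33.9°: sec²(33.9°) = 1/0.8300² = 1.452.
Ratio = 3.086/1.452 = cos²(33.9°)/cos²(55.3°) ≈ 2.13.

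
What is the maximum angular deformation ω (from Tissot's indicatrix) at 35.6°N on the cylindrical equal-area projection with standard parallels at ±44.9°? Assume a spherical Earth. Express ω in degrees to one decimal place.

For cylindrical equal-area with standard parallel φ₀, h = cos φ / cos φ₀ and k = cos φ₀ / cos φ, so h·k = 1.
At 35.6°: h = 1.148, k = 0.8712; principal scales a = 1.148, b = 0.8712.
sin(ω/2) = (a − b)/(a + b) = 0.2767/2.019 = 0.1371, so ω = 2 arcsin(0.1371) ≈ 15.8°.

15.8°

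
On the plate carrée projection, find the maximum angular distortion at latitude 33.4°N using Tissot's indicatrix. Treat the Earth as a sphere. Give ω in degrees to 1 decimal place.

10.3°

In the plate carrée (x = Rλ, y = Rφ), meridians are true-scale (h = 1) and parallels are stretched by k = sec φ.
At 33.4°: h = 1.000, k = 1.198; principal scales a = 1.198, b = 1.000.
sin(ω/2) = (a − b)/(a + b) = 0.1978/2.198 = 0.09001, so ω = 2 arcsin(0.09001) ≈ 10.3°.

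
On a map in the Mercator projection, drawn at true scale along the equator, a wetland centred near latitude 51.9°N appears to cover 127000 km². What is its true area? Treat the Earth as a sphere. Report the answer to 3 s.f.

Mercator is conformal, so the point scale is isotropic: h = k = sec φ = 1/cos φ.
Areal scale = k² = sec²φ = 1/cos²(51.9°) = 1/0.6170² = 2.627.
True area = apparent / (areal scale) = 127000 / 2.627 ≈ 48400 km².

48400 km²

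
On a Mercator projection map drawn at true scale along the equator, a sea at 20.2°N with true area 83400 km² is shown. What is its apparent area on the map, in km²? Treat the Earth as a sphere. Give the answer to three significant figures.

94700 km²

The Mercator projection is conformal; its linear scale factor is the same in every direction and equals sec φ = 1/cos φ.
Areal scale = k² = sec²φ = 1/cos²(20.2°) = 1/0.9385² = 1.135.
Apparent area = 83400 × 1.135 ≈ 94700 km².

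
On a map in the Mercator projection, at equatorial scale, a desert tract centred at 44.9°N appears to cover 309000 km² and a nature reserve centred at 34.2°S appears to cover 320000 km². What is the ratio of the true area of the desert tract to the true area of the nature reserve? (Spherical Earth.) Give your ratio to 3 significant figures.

On Mercator the areal scale is sec²φ, so true area = apparent × cos²φ.
True area of desert tract: 309000 × cos²(44.9°) = 309000 × 0.5017 = 155000 km².
True area of nature reserve: 320000 × cos²(34.2°) = 320000 × 0.6841 = 218900 km².
Ratio = 155000 / 218900 ≈ 0.708.

0.708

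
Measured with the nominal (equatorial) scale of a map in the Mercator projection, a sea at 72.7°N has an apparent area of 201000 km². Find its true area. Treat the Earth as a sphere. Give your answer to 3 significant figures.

17800 km²

The Mercator projection is conformal; its linear scale factor is the same in every direction and equals sec φ = 1/cos φ.
Areal scale = k² = sec²φ = 1/cos²(72.7°) = 1/0.2974² = 11.31.
True area = apparent / (areal scale) = 201000 / 11.31 ≈ 17800 km².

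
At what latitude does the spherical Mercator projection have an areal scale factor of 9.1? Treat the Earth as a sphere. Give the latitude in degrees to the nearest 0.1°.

Mercator areal scale is sec²φ.
sec²φ = 9.1  ⇒  cos²φ = 0.1099  ⇒  cos φ = 0.3315.
φ = arccos(0.3315) ≈ 70.6°.

70.6°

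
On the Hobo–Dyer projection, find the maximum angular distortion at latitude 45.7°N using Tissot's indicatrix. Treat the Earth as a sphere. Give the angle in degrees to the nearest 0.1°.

14.6°

Hobo–Dyer is a cylindrical equal-area projection with standard parallels at ±37.5°. Cylindrical equal-area (φ₀ = 37.5°): h = cos φ / cos 37.5° along meridians, k = cos 37.5° / cos φ along parallels; h·k = 1.
At 45.7°: h = 0.8803, k = 1.136; principal scales a = 1.136, b = 0.8803.
sin(ω/2) = (a − b)/(a + b) = 0.2556/2.016 = 0.1268, so ω = 2 arcsin(0.1268) ≈ 14.6°.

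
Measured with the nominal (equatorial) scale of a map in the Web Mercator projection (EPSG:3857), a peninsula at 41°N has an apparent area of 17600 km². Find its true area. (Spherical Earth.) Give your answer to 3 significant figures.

10000 km²

The Mercator projection is conformal; its linear scale factor is the same in every direction and equals sec φ = 1/cos φ.
Areal scale = k² = sec²φ = 1/cos²(41°) = 1/0.7547² = 1.756.
True area = apparent / (areal scale) = 17600 / 1.756 ≈ 10000 km².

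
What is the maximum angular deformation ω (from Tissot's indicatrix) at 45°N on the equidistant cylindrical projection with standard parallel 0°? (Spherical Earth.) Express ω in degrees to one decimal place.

19.8°

In the plate carrée (x = Rλ, y = Rφ), meridians are true-scale (h = 1) and parallels are stretched by k = sec φ.
At 45°: h = 1.000, k = 1.414; principal scales a = 1.414, b = 1.000.
sin(ω/2) = (a − b)/(a + b) = 0.4142/2.414 = 0.1716, so ω = 2 arcsin(0.1716) ≈ 19.8°.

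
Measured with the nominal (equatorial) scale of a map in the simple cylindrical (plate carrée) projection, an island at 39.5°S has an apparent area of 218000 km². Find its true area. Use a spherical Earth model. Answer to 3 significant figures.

168000 km²

In the plate carrée (x = Rλ, y = Rφ), meridians are true-scale (h = 1) and parallels are stretched by k = sec φ.
Areal scale = h·k = 1 × sec φ; at 39.5°, h = 1.000, k = 1.296, so h·k = 1.296.
True area = apparent / (areal scale) = 218000 / 1.296 ≈ 168000 km².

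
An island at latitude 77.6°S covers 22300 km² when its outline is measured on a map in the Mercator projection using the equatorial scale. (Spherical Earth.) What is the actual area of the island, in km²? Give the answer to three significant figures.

1030 km²

For Mercator, h = k = sec φ (a conformal cylindrical projection has a single point scale, 1/cos φ).
Areal scale = k² = sec²φ = 1/cos²(77.6°) = 1/0.2147² = 21.69.
True area = apparent / (areal scale) = 22300 / 21.69 ≈ 1030 km².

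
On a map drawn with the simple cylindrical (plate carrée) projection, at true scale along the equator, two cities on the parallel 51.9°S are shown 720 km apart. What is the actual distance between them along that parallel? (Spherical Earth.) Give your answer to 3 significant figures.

Plate carrée maps x = Rλ, y = Rφ. The meridian scale is h = 1 and the parallel scale is k = 1/cos φ = sec φ.
Along the parallel at 51.9°, map distances are exaggerated by k = sec 51.9° = 1.621.
True distance = 720 / 1.621 = 720 × cos 51.9° ≈ 444 km.

444 km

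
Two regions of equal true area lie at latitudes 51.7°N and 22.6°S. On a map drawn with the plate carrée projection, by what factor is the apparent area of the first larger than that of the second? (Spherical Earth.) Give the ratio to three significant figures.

Plate carrée maps x = Rλ, y = Rφ. The meridian scale is h = 1 and the parallel scale is k = 1/cos φ = sec φ.
Areal scale at 51.7°: h·k = 1.000 × 1.613 = 1.613.
Areal scale at 22.6°: h·k = 1.000 × 1.083 = 1.083.
Ratio = 1.613/1.083 ≈ 1.49.

1.49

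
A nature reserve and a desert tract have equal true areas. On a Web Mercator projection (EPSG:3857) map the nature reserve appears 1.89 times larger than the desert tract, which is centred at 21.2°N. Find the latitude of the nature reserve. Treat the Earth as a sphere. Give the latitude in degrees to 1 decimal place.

47.3°

Mercator areal scale is sec²φ, so apparent-area ratio = sec²φ₁ / sec²φ₂ = cos²φ₂ / cos²φ₁.
cos²φ₂ / cos²φ₁ = 1.89  ⇒  cos φ₁ = cos 21.2° / √1.89 = 0.9323/1.375 = 0.6782.
φ₁ = arccos(0.6782) ≈ 47.3°.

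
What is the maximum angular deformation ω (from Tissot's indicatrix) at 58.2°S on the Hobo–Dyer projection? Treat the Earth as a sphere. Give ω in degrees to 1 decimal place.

The Hobo–Dyer projection is cylindrical equal-area with φ₀ = 37.5°. Cylindrical equal-area (φ₀ = 37.5°): h = cos φ / cos 37.5° along meridians, k = cos 37.5° / cos φ along parallels; h·k = 1.
At 58.2°: h = 0.6642, k = 1.506; principal scales a = 1.506, b = 0.6642.
sin(ω/2) = (a − b)/(a + b) = 0.8413/2.170 = 0.3878, so ω = 2 arcsin(0.3878) ≈ 45.6°.

45.6°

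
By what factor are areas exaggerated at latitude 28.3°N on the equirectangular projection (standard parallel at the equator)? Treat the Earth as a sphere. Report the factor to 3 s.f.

1.14

For the equirectangular projection with φ₀ = 0 (plate carrée), h = 1 along meridians and k = sec φ along parallels.
Areal scale = h·k = 1 × sec φ; at 28.3°, h = 1.000, k = 1.136, so h·k = 1.136.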